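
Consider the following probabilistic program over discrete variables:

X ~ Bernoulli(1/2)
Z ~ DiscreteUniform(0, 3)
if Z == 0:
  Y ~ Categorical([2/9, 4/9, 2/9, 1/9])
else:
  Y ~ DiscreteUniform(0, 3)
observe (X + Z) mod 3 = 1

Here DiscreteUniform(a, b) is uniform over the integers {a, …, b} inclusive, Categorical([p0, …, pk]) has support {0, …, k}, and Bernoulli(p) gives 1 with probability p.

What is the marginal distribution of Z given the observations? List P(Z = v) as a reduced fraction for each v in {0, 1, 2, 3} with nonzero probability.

P(Z=0) = 1/3, P(Z=1) = 1/3, P(Z=3) = 1/3

Enumerate traces; 12 have nonzero weight after conditioning:
  (X=0, Z=1, Y=0) weight 1/32
  (X=0, Z=1, Y=1) weight 1/32
  (X=0, Z=1, Y=2) weight 1/32
  (X=0, Z=1, Y=3) weight 1/32
  (X=1, Z=0, Y=0) weight 1/36
  (X=1, Z=0, Y=1) weight 1/18
  (X=1, Z=0, Y=2) weight 1/36
  (X=1, Z=0, Y=3) weight 1/72
  (X=1, Z=3, Y=0) weight 1/32
  … 3 more
Group by Z:
  weight(Z=0) = 1/8
  weight(Z=1) = 1/8
  weight(Z=3) = 1/8
Total weight = 1/8 + 1/8 + 1/8 = 3/8
P(Z=0 | obs) = 1/8 / 3/8 = 1/3
P(Z=1 | obs) = 1/8 / 3/8 = 1/3
P(Z=3 | obs) = 1/8 / 3/8 = 1/3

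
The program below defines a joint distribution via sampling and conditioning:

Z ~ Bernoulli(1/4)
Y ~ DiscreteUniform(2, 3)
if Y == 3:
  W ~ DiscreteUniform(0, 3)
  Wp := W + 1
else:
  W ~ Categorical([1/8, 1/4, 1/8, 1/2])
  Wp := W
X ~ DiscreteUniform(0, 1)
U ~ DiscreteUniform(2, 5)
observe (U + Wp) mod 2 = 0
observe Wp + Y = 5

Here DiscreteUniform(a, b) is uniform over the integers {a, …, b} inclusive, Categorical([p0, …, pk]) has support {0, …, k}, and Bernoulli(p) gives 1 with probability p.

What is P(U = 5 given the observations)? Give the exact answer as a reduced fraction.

P(U = 5 | obs) = 1/3

Enumerate traces; 16 have nonzero weight after conditioning:
  (Z=0, Y=2, W=3, X=0, U=3) weight 3/128
  (Z=0, Y=2, W=3, X=0, U=5) weight 3/128
  (Z=0, Y=2, W=3, X=1, U=3) weight 3/128
  (Z=0, Y=2, W=3, X=1, U=5) weight 3/128
  (Z=0, Y=3, W=1, X=0, U=2) weight 3/256
  (Z=0, Y=3, W=1, X=0, U=4) weight 3/256
  (Z=0, Y=3, W=1, X=1, U=2) weight 3/256
  (Z=0, Y=3, W=1, X=1, U=4) weight 3/256
  … 8 more
Group by U:
  weight(U=2) = 1/32
  weight(U=3) = 1/16
  weight(U=4) = 1/32
  weight(U=5) = 1/16
Total weight = 1/32 + 1/16 + 1/32 + 1/16 = 3/16
P(U=2 | obs) = 1/32 / 3/16 = 1/6
P(U=3 | obs) = 1/16 / 3/16 = 1/3
P(U=4 | obs) = 1/32 / 3/16 = 1/6
P(U=5 | obs) = 1/16 / 3/16 = 1/3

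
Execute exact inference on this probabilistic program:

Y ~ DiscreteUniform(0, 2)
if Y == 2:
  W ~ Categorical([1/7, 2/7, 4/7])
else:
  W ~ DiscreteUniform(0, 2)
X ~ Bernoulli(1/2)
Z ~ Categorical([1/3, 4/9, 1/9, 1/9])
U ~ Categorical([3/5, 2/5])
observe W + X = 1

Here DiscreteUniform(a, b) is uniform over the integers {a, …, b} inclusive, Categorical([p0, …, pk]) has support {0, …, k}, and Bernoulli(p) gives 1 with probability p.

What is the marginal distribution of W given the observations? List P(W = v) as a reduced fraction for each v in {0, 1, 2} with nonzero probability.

P(W=0) = 17/37, P(W=1) = 20/37

Enumerate traces; 48 have nonzero weight after conditioning:
  (Y=0, W=0, X=1, Z=0, U=0) weight 1/90
  (Y=0, W=0, X=1, Z=0, U=1) weight 1/135
  (Y=0, W=0, X=1, Z=1, U=0) weight 2/135
  (Y=0, W=0, X=1, Z=1, U=1) weight 4/405
  (Y=0, W=0, X=1, Z=2, U=0) weight 1/270
  (Y=0, W=0, X=1, Z=2, U=1) weight 1/405
  (Y=0, W=0, X=1, Z=3, U=0) weight 1/270
  (Y=0, W=0, X=1, Z=3, U=1) weight 1/405
  (Y=0, W=1, X=0, Z=0, U=0) weight 1/90
  … 39 more
Group by W:
  weight(W=0) = 17/126
  weight(W=1) = 10/63
Total weight = 17/126 + 10/63 = 37/126
P(W=0 | obs) = 17/126 / 37/126 = 17/37
P(W=1 | obs) = 10/63 / 37/126 = 20/37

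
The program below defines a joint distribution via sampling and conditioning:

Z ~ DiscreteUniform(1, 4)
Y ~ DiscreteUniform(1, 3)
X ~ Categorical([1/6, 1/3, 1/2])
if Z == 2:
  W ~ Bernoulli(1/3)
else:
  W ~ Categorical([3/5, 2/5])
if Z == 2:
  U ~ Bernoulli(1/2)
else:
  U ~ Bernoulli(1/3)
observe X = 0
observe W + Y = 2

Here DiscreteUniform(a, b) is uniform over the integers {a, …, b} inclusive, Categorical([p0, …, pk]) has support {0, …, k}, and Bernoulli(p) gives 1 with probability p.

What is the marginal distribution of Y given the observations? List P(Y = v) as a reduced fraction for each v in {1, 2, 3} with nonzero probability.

Enumerate traces; 16 have nonzero weight after conditioning:
  (Z=1, Y=1, X=0, W=1, U=0) weight 1/270
  (Z=1, Y=1, X=0, W=1, U=1) weight 1/540
  (Z=1, Y=2, X=0, W=0, U=0) weight 1/180
  (Z=1, Y=2, X=0, W=0, U=1) weight 1/360
  (Z=2, Y=1, X=0, W=1, U=0) weight 1/432
  (Z=2, Y=1, X=0, W=1, U=1) weight 1/432
  (Z=2, Y=2, X=0, W=0, U=0) weight 1/216
  (Z=2, Y=2, X=0, W=0, U=1) weight 1/216
  … 8 more
Group by Y:
  weight(Y=1) = 23/1080
  weight(Y=2) = 37/1080
Total weight = 23/1080 + 37/1080 = 1/18
P(Y=1 | obs) = 23/1080 / 1/18 = 23/60
P(Y=2 | obs) = 37/1080 / 1/18 = 37/60

P(Y=1) = 23/60, P(Y=2) = 37/60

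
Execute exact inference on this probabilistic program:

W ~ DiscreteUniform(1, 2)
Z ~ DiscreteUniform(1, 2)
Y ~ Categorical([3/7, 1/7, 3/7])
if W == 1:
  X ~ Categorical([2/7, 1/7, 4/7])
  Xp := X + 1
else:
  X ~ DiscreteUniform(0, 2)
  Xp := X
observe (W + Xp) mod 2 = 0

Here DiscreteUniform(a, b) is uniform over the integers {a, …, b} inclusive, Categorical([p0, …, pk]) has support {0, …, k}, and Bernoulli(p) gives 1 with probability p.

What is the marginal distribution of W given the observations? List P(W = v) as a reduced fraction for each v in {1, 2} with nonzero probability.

Enumerate traces; 24 have nonzero weight after conditioning:
  (W=1, Z=1, Y=0, X=0) weight 3/98
  (W=1, Z=1, Y=0, X=2) weight 3/49
  (W=1, Z=1, Y=1, X=0) weight 1/98
  (W=1, Z=1, Y=1, X=2) weight 1/49
  (W=1, Z=1, Y=2, X=0) weight 3/98
  (W=1, Z=1, Y=2, X=2) weight 3/49
  (W=1, Z=2, Y=0, X=0) weight 3/98
  (W=1, Z=2, Y=0, X=2) weight 3/49
  (W=2, Z=1, Y=0, X=0) weight 1/28
  … 15 more
Group by W:
  weight(W=1) = 3/7
  weight(W=2) = 1/3
Total weight = 3/7 + 1/3 = 16/21
P(W=1 | obs) = 3/7 / 16/21 = 9/16
P(W=2 | obs) = 1/3 / 16/21 = 7/16

P(W=1) = 9/16, P(W=2) = 7/16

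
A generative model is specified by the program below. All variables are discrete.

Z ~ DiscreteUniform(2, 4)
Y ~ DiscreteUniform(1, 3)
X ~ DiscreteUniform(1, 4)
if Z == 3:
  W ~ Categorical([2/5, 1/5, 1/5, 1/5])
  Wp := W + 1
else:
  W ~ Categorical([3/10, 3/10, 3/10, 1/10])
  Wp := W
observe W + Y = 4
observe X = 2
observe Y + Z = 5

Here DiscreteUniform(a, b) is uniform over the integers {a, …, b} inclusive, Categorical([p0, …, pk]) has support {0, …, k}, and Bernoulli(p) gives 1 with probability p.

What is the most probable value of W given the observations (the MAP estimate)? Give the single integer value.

argmax_v P(W = v | obs) = 1

Enumerate traces; 3 have nonzero weight after conditioning:
  (Z=2, Y=3, X=2, W=1) weight 1/120
  (Z=3, Y=2, X=2, W=2) weight 1/180
  (Z=4, Y=1, X=2, W=3) weight 1/360
Group by W:
  weight(W=1) = 1/120
  weight(W=2) = 1/180
  weight(W=3) = 1/360
Total weight = 1/120 + 1/180 + 1/360 = 1/60
P(W=1 | obs) = 1/120 / 1/60 = 1/2
P(W=2 | obs) = 1/180 / 1/60 = 1/3
P(W=3 | obs) = 1/360 / 1/60 = 1/6
argmax = 1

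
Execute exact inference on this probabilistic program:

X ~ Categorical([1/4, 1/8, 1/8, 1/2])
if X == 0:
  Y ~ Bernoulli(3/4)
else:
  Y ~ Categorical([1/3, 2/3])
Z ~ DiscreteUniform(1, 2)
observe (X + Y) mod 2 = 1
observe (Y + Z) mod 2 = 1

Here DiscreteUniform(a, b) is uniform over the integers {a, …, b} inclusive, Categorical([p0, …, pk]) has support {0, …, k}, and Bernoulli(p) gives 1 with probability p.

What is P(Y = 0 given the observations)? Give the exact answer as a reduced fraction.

Enumerate traces; 4 have nonzero weight after conditioning:
  (X=0, Y=1, Z=2) weight 3/32
  (X=1, Y=0, Z=1) weight 1/48
  (X=2, Y=1, Z=2) weight 1/24
  (X=3, Y=0, Z=1) weight 1/12
Group by Y:
  weight(Y=0) = 5/48
  weight(Y=1) = 13/96
Total weight = 5/48 + 13/96 = 23/96
P(Y=0 | obs) = 5/48 / 23/96 = 10/23
P(Y=1 | obs) = 13/96 / 23/96 = 13/23

P(Y = 0 | obs) = 10/23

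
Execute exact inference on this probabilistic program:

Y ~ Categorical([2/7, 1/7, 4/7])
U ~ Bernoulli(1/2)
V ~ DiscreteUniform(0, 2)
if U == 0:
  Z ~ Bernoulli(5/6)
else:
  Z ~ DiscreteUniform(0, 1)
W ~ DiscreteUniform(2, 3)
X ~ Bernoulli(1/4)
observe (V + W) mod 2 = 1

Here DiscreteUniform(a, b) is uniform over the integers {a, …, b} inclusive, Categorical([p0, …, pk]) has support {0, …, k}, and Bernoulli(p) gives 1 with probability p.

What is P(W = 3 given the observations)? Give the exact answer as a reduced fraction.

Enumerate traces; 72 have nonzero weight after conditioning:
  (Y=0, U=0, V=0, Z=0, W=3, X=0) weight 1/336
  (Y=0, U=0, V=0, Z=0, W=3, X=1) weight 1/1008
  (Y=0, U=0, V=0, Z=1, W=3, X=0) weight 5/336
  (Y=0, U=0, V=0, Z=1, W=3, X=1) weight 5/1008
  (Y=0, U=0, V=1, Z=0, W=2, X=0) weight 1/336
  (Y=0, U=0, V=1, Z=0, W=2, X=1) weight 1/1008
  (Y=0, U=0, V=1, Z=1, W=2, X=0) weight 5/336
  (Y=0, U=0, V=1, Z=1, W=2, X=1) weight 5/1008
  … 64 more
Group by W:
  weight(W=2) = 1/6
  weight(W=3) = 1/3
Total weight = 1/6 + 1/3 = 1/2
P(W=2 | obs) = 1/6 / 1/2 = 1/3
P(W=3 | obs) = 1/3 / 1/2 = 2/3

P(W = 3 | obs) = 2/3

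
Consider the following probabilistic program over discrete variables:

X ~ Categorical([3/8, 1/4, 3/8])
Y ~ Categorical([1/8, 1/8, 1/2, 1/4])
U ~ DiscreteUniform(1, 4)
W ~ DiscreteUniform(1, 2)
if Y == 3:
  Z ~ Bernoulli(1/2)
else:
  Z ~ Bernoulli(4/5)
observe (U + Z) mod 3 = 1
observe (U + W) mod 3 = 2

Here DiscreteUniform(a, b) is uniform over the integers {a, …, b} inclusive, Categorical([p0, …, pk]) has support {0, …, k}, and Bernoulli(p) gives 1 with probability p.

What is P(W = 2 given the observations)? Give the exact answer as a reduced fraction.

Enumerate traces; 36 have nonzero weight after conditioning:
  (X=0, Y=0, U=1, W=1, Z=0) weight 3/2560
  (X=0, Y=0, U=3, W=2, Z=1) weight 3/640
  (X=0, Y=0, U=4, W=1, Z=0) weight 3/2560
  (X=0, Y=1, U=1, W=1, Z=0) weight 3/2560
  (X=0, Y=1, U=3, W=2, Z=1) weight 3/640
  (X=0, Y=1, U=4, W=1, Z=0) weight 3/2560
  (X=0, Y=2, U=1, W=1, Z=0) weight 3/640
  (X=0, Y=2, U=3, W=2, Z=1) weight 3/160
  … 28 more
Group by W:
  weight(W=1) = 11/160
  weight(W=2) = 29/320
Total weight = 11/160 + 29/320 = 51/320
P(W=1 | obs) = 11/160 / 51/320 = 22/51
P(W=2 | obs) = 29/320 / 51/320 = 29/51

P(W = 2 | obs) = 29/51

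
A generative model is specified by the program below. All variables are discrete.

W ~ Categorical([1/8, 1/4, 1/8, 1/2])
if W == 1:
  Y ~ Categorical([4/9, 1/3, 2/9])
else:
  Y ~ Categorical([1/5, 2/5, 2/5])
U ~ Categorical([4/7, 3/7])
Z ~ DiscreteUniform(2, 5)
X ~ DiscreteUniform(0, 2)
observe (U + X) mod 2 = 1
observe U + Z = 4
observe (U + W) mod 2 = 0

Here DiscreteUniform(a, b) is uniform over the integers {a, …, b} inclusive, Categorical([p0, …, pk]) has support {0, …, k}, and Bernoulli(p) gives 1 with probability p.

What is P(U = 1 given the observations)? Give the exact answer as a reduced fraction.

P(U = 1 | obs) = 9/11

Enumerate traces; 18 have nonzero weight after conditioning:
  (W=0, Y=0, U=0, Z=4, X=1) weight 1/840
  (W=0, Y=1, U=0, Z=4, X=1) weight 1/420
  (W=0, Y=2, U=0, Z=4, X=1) weight 1/420
  (W=1, Y=0, U=1, Z=3, X=0) weight 1/252
  (W=1, Y=0, U=1, Z=3, X=2) weight 1/252
  (W=1, Y=1, U=1, Z=3, X=0) weight 1/336
  (W=1, Y=1, U=1, Z=3, X=2) weight 1/336
  (W=1, Y=2, U=1, Z=3, X=0) weight 1/504
  … 10 more
Group by U:
  weight(U=0) = 1/84
  weight(U=1) = 3/56
Total weight = 1/84 + 3/56 = 11/168
P(U=0 | obs) = 1/84 / 11/168 = 2/11
P(U=1 | obs) = 3/56 / 11/168 = 9/11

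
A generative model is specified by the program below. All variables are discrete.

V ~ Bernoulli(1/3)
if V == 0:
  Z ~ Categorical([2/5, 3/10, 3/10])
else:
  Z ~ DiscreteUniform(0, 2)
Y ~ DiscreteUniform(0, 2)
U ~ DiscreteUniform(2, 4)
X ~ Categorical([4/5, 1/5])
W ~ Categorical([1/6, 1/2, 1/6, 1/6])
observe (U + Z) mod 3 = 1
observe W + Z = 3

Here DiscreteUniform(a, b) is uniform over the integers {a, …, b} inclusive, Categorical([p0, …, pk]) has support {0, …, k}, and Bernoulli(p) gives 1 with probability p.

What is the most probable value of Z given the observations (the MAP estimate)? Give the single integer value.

Enumerate traces; 36 have nonzero weight after conditioning:
  (V=0, Z=0, Y=0, U=4, X=0, W=3) weight 8/2025
  (V=0, Z=0, Y=0, U=4, X=1, W=3) weight 2/2025
  (V=0, Z=0, Y=1, U=4, X=0, W=3) weight 8/2025
  (V=0, Z=0, Y=1, U=4, X=1, W=3) weight 2/2025
  (V=0, Z=0, Y=2, U=4, X=0, W=3) weight 8/2025
  (V=0, Z=0, Y=2, U=4, X=1, W=3) weight 2/2025
  (V=0, Z=1, Y=0, U=3, X=0, W=2) weight 2/675
  (V=0, Z=1, Y=0, U=3, X=1, W=2) weight 1/1350
  (V=0, Z=2, Y=0, U=2, X=0, W=1) weight 2/225
  … 27 more
Group by Z:
  weight(Z=0) = 17/810
  weight(Z=1) = 7/405
  weight(Z=2) = 7/135
Total weight = 17/810 + 7/405 + 7/135 = 73/810
P(Z=0 | obs) = 17/810 / 73/810 = 17/73
P(Z=1 | obs) = 7/405 / 73/810 = 14/73
P(Z=2 | obs) = 7/135 / 73/810 = 42/73
argmax = 2

argmax_v P(Z = v | obs) = 2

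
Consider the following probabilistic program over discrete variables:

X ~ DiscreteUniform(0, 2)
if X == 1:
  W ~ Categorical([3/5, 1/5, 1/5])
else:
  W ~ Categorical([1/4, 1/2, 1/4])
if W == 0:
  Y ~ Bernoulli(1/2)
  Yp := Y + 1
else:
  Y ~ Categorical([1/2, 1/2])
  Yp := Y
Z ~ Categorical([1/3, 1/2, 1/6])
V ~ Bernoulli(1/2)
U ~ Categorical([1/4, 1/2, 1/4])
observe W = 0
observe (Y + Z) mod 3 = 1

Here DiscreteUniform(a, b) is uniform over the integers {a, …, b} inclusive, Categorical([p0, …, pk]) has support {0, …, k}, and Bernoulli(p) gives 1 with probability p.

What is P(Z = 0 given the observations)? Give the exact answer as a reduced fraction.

P(Z = 0 | obs) = 2/5

Enumerate traces; 36 have nonzero weight after conditioning:
  (X=0, W=0, Y=0, Z=1, V=0, U=0) weight 1/384
  (X=0, W=0, Y=0, Z=1, V=0, U=1) weight 1/192
  (X=0, W=0, Y=0, Z=1, V=0, U=2) weight 1/384
  (X=0, W=0, Y=0, Z=1, V=1, U=0) weight 1/384
  (X=0, W=0, Y=0, Z=1, V=1, U=1) weight 1/192
  (X=0, W=0, Y=0, Z=1, V=1, U=2) weight 1/384
  (X=0, W=0, Y=1, Z=0, V=0, U=0) weight 1/576
  (X=0, W=0, Y=1, Z=0, V=0, U=1) weight 1/288
  … 28 more
Group by Z:
  weight(Z=0) = 11/180
  weight(Z=1) = 11/120
Total weight = 11/180 + 11/120 = 11/72
P(Z=0 | obs) = 11/180 / 11/72 = 2/5
P(Z=1 | obs) = 11/120 / 11/72 = 3/5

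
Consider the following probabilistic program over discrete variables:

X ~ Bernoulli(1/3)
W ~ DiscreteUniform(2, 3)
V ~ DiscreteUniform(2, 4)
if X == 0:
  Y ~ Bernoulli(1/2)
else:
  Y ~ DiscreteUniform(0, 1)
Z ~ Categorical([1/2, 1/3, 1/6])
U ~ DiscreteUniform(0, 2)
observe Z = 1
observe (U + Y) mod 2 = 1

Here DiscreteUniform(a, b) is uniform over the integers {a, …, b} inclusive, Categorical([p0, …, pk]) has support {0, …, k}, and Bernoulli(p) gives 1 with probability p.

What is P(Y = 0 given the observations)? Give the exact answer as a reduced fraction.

Enumerate traces; 36 have nonzero weight after conditioning:
  (X=0, W=2, V=2, Y=0, Z=1, U=1) weight 1/162
  (X=0, W=2, V=2, Y=1, Z=1, U=0) weight 1/162
  (X=0, W=2, V=2, Y=1, Z=1, U=2) weight 1/162
  (X=0, W=2, V=3, Y=0, Z=1, U=1) weight 1/162
  (X=0, W=2, V=3, Y=1, Z=1, U=0) weight 1/162
  (X=0, W=2, V=3, Y=1, Z=1, U=2) weight 1/162
  (X=0, W=2, V=4, Y=0, Z=1, U=1) weight 1/162
  (X=0, W=2, V=4, Y=1, Z=1, U=0) weight 1/162
  … 28 more
Group by Y:
  weight(Y=0) = 1/18
  weight(Y=1) = 1/9
Total weight = 1/18 + 1/9 = 1/6
P(Y=0 | obs) = 1/18 / 1/6 = 1/3
P(Y=1 | obs) = 1/9 / 1/6 = 2/3

P(Y = 0 | obs) = 1/3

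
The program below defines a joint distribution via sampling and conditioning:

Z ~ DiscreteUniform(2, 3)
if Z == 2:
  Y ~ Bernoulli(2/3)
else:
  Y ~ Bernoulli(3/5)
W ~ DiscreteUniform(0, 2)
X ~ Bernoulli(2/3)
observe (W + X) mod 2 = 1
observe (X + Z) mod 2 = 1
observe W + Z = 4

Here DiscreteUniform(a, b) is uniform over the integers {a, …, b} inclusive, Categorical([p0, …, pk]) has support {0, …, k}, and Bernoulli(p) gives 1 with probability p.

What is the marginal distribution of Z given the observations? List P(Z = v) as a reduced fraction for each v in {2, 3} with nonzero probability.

Enumerate traces; 4 have nonzero weight after conditioning:
  (Z=2, Y=0, W=2, X=1) weight 1/27
  (Z=2, Y=1, W=2, X=1) weight 2/27
  (Z=3, Y=0, W=1, X=0) weight 1/45
  (Z=3, Y=1, W=1, X=0) weight 1/30
Group by Z:
  weight(Z=2) = 1/9
  weight(Z=3) = 1/18
Total weight = 1/9 + 1/18 = 1/6
P(Z=2 | obs) = 1/9 / 1/6 = 2/3
P(Z=3 | obs) = 1/18 / 1/6 = 1/3

P(Z=2) = 2/3, P(Z=3) = 1/3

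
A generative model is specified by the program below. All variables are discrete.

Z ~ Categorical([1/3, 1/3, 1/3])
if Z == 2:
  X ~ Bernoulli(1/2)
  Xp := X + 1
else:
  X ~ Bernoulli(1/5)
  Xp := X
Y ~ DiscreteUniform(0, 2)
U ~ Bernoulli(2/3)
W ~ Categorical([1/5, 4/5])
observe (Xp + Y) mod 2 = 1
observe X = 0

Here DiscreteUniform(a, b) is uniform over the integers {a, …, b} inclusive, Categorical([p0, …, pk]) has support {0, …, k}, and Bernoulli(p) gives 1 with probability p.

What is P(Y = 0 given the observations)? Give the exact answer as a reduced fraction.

P(Y = 0 | obs) = 5/26

Enumerate traces; 16 have nonzero weight after conditioning:
  (Z=0, X=0, Y=1, U=0, W=0) weight 4/675
  (Z=0, X=0, Y=1, U=0, W=1) weight 16/675
  (Z=0, X=0, Y=1, U=1, W=0) weight 8/675
  (Z=0, X=0, Y=1, U=1, W=1) weight 32/675
  (Z=1, X=0, Y=1, U=0, W=0) weight 4/675
  (Z=1, X=0, Y=1, U=0, W=1) weight 16/675
  (Z=1, X=0, Y=1, U=1, W=0) weight 8/675
  (Z=1, X=0, Y=1, U=1, W=1) weight 32/675
  (Z=2, X=0, Y=0, U=0, W=0) weight 1/270
  (Z=2, X=0, Y=2, U=0, W=0) weight 1/270
  … 6 more
Group by Y:
  weight(Y=0) = 1/18
  weight(Y=1) = 8/45
  weight(Y=2) = 1/18
Total weight = 1/18 + 8/45 + 1/18 = 13/45
P(Y=0 | obs) = 1/18 / 13/45 = 5/26
P(Y=1 | obs) = 8/45 / 13/45 = 8/13
P(Y=2 | obs) = 1/18 / 13/45 = 5/26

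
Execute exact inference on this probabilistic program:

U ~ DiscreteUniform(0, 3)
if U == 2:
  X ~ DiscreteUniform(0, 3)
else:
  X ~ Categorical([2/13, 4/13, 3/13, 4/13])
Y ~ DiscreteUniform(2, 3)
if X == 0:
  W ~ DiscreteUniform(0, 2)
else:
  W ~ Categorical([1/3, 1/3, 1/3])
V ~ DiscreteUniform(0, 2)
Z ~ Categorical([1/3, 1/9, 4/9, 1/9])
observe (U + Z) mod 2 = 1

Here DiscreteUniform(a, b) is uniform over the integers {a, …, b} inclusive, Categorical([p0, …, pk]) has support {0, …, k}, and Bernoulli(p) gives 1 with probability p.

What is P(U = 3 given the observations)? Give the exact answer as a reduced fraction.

Enumerate traces; 576 have nonzero weight after conditioning:
  (U=0, X=0, Y=2, W=0, V=0, Z=1) weight 1/4212
  (U=0, X=0, Y=2, W=0, V=0, Z=3) weight 1/4212
  (U=0, X=0, Y=2, W=0, V=1, Z=1) weight 1/4212
  (U=0, X=0, Y=2, W=0, V=1, Z=3) weight 1/4212
  (U=0, X=0, Y=2, W=0, V=2, Z=1) weight 1/4212
  (U=0, X=0, Y=2, W=0, V=2, Z=3) weight 1/4212
  (U=0, X=0, Y=2, W=1, V=0, Z=1) weight 1/4212
  (U=0, X=0, Y=2, W=1, V=0, Z=3) weight 1/4212
  (U=1, X=0, Y=2, W=0, V=0, Z=0) weight 1/1404
  (U=2, X=0, Y=2, W=0, V=0, Z=1) weight 1/2592
  … 566 more
Group by U:
  weight(U=0) = 1/18
  weight(U=1) = 7/36
  weight(U=2) = 1/18
  weight(U=3) = 7/36
Total weight = 1/18 + 7/36 + 1/18 + 7/36 = 1/2
P(U=0 | obs) = 1/18 / 1/2 = 1/9
P(U=1 | obs) = 7/36 / 1/2 = 7/18
P(U=2 | obs) = 1/18 / 1/2 = 1/9
P(U=3 | obs) = 7/36 / 1/2 = 7/18

P(U = 3 | obs) = 7/18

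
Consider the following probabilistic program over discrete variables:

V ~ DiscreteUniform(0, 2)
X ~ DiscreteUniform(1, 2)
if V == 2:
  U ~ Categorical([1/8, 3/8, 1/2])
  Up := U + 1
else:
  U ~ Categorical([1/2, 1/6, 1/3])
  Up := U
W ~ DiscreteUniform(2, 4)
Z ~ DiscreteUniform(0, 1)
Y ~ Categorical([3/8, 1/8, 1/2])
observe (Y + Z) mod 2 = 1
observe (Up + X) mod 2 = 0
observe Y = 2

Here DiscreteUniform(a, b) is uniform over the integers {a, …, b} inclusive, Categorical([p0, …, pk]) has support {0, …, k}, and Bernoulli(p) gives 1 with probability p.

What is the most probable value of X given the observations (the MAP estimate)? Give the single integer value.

argmax_v P(X = v | obs) = 2

Enumerate traces; 27 have nonzero weight after conditioning:
  (V=0, X=1, U=1, W=2, Z=1, Y=2) weight 1/432
  (V=0, X=1, U=1, W=3, Z=1, Y=2) weight 1/432
  (V=0, X=1, U=1, W=4, Z=1, Y=2) weight 1/432
  (V=0, X=2, U=0, W=2, Z=1, Y=2) weight 1/144
  (V=0, X=2, U=0, W=3, Z=1, Y=2) weight 1/144
  (V=0, X=2, U=0, W=4, Z=1, Y=2) weight 1/144
  (V=0, X=2, U=2, W=2, Z=1, Y=2) weight 1/216
  (V=0, X=2, U=2, W=3, Z=1, Y=2) weight 1/216
  … 19 more
Group by X:
  weight(X=1) = 23/576
  weight(X=2) = 49/576
Total weight = 23/576 + 49/576 = 1/8
P(X=1 | obs) = 23/576 / 1/8 = 23/72
P(X=2 | obs) = 49/576 / 1/8 = 49/72
argmax = 2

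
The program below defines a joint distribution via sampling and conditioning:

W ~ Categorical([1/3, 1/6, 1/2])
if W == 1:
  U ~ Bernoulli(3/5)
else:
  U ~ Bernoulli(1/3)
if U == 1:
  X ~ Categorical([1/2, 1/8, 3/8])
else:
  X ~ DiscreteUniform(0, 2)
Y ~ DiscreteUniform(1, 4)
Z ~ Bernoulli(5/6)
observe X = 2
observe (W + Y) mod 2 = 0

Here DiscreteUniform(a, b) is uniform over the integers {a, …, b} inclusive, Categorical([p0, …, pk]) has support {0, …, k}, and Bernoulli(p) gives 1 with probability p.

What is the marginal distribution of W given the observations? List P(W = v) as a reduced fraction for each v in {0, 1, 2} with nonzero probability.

P(W=0) = 125/377, P(W=1) = 129/754, P(W=2) = 375/754

Enumerate traces; 24 have nonzero weight after conditioning:
  (W=0, U=0, X=2, Y=2, Z=0) weight 1/324
  (W=0, U=0, X=2, Y=2, Z=1) weight 5/324
  (W=0, U=0, X=2, Y=4, Z=0) weight 1/324
  (W=0, U=0, X=2, Y=4, Z=1) weight 5/324
  (W=0, U=1, X=2, Y=2, Z=0) weight 1/576
  (W=0, U=1, X=2, Y=2, Z=1) weight 5/576
  (W=0, U=1, X=2, Y=4, Z=0) weight 1/576
  (W=0, U=1, X=2, Y=4, Z=1) weight 5/576
  (W=1, U=0, X=2, Y=1, Z=0) weight 1/1080
  (W=2, U=0, X=2, Y=2, Z=0) weight 1/216
  … 14 more
Group by W:
  weight(W=0) = 25/432
  weight(W=1) = 43/1440
  weight(W=2) = 25/288
Total weight = 25/432 + 43/1440 + 25/288 = 377/2160
P(W=0 | obs) = 25/432 / 377/2160 = 125/377
P(W=1 | obs) = 43/1440 / 377/2160 = 129/754
P(W=2 | obs) = 25/288 / 377/2160 = 375/754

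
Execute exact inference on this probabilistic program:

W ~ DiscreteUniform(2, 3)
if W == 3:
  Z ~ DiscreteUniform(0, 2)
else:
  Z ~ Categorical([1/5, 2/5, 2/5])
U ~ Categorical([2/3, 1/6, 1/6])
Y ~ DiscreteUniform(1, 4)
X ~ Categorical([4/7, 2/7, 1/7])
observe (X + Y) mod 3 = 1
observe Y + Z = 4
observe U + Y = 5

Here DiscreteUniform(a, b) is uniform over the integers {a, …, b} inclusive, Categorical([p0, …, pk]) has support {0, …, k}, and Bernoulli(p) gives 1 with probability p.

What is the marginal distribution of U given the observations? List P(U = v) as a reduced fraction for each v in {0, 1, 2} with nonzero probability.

P(U=1) = 16/27, P(U=2) = 11/27

Enumerate traces; 4 have nonzero weight after conditioning:
  (W=2, Z=0, U=1, Y=4, X=0) weight 1/420
  (W=2, Z=1, U=2, Y=3, X=1) weight 1/420
  (W=3, Z=0, U=1, Y=4, X=0) weight 1/252
  (W=3, Z=1, U=2, Y=3, X=1) weight 1/504
Group by U:
  weight(U=1) = 2/315
  weight(U=2) = 11/2520
Total weight = 2/315 + 11/2520 = 3/280
P(U=1 | obs) = 2/315 / 3/280 = 16/27
P(U=2 | obs) = 11/2520 / 3/280 = 11/27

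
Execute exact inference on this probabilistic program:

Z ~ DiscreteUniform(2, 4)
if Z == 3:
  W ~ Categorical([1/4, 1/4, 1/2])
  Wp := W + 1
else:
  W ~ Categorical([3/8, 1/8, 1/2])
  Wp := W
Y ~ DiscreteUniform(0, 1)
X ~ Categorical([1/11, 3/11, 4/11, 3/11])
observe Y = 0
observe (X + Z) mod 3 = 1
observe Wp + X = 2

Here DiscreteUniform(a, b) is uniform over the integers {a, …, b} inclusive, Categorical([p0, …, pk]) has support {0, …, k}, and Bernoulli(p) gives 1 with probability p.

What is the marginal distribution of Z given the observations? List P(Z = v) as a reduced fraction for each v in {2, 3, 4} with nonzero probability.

P(Z=2) = 6/11, P(Z=3) = 3/11, P(Z=4) = 2/11

Enumerate traces; 3 have nonzero weight after conditioning:
  (Z=2, W=0, Y=0, X=2) weight 1/44
  (Z=3, W=0, Y=0, X=1) weight 1/88
  (Z=4, W=2, Y=0, X=0) weight 1/132
Group by Z:
  weight(Z=2) = 1/44
  weight(Z=3) = 1/88
  weight(Z=4) = 1/132
Total weight = 1/44 + 1/88 + 1/132 = 1/24
P(Z=2 | obs) = 1/44 / 1/24 = 6/11
P(Z=3 | obs) = 1/88 / 1/24 = 3/11
P(Z=4 | obs) = 1/132 / 1/24 = 2/11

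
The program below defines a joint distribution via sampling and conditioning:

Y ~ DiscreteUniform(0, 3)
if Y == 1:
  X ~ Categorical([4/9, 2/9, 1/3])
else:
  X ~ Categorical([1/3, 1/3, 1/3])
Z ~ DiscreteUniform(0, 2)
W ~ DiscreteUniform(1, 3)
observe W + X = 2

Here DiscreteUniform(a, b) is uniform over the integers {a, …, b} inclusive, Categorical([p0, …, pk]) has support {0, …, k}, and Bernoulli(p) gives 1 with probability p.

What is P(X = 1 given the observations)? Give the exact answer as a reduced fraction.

P(X = 1 | obs) = 11/24

Enumerate traces; 24 have nonzero weight after conditioning:
  (Y=0, X=0, Z=0, W=2) weight 1/108
  (Y=0, X=0, Z=1, W=2) weight 1/108
  (Y=0, X=0, Z=2, W=2) weight 1/108
  (Y=0, X=1, Z=0, W=1) weight 1/108
  (Y=0, X=1, Z=1, W=1) weight 1/108
  (Y=0, X=1, Z=2, W=1) weight 1/108
  (Y=1, X=0, Z=0, W=2) weight 1/81
  (Y=1, X=0, Z=1, W=2) weight 1/81
  … 16 more
Group by X:
  weight(X=0) = 13/108
  weight(X=1) = 11/108
Total weight = 13/108 + 11/108 = 2/9
P(X=0 | obs) = 13/108 / 2/9 = 13/24
P(X=1 | obs) = 11/108 / 2/9 = 11/24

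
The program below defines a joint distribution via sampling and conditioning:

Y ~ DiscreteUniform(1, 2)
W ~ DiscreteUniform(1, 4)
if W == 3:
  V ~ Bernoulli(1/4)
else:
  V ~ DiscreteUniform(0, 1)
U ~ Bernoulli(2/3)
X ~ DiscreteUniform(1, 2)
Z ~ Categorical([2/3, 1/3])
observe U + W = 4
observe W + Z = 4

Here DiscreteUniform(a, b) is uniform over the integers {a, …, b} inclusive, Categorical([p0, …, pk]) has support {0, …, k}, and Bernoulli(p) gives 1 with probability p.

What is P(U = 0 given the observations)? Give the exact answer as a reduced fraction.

P(U = 0 | obs) = 1/2

Enumerate traces; 16 have nonzero weight after conditioning:
  (Y=1, W=3, V=0, U=1, X=1, Z=1) weight 1/96
  (Y=1, W=3, V=0, U=1, X=2, Z=1) weight 1/96
  (Y=1, W=3, V=1, U=1, X=1, Z=1) weight 1/288
  (Y=1, W=3, V=1, U=1, X=2, Z=1) weight 1/288
  (Y=1, W=4, V=0, U=0, X=1, Z=0) weight 1/144
  (Y=1, W=4, V=0, U=0, X=2, Z=0) weight 1/144
  (Y=1, W=4, V=1, U=0, X=1, Z=0) weight 1/144
  (Y=1, W=4, V=1, U=0, X=2, Z=0) weight 1/144
  … 8 more
Group by U:
  weight(U=0) = 1/18
  weight(U=1) = 1/18
Total weight = 1/18 + 1/18 = 1/9
P(U=0 | obs) = 1/18 / 1/9 = 1/2
P(U=1 | obs) = 1/18 / 1/9 = 1/2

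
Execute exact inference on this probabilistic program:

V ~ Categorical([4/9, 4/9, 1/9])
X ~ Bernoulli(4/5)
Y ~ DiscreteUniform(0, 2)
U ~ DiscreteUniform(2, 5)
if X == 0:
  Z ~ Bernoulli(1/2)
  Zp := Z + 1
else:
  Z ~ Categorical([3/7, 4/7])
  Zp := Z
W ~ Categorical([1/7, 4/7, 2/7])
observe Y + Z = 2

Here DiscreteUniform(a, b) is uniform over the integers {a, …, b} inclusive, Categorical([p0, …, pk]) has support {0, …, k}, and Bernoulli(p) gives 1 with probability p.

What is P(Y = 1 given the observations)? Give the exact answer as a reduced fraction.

P(Y = 1 | obs) = 39/70

Enumerate traces; 144 have nonzero weight after conditioning:
  (V=0, X=0, Y=1, U=2, Z=1, W=0) weight 1/1890
  (V=0, X=0, Y=1, U=2, Z=1, W=1) weight 2/945
  (V=0, X=0, Y=1, U=2, Z=1, W=2) weight 1/945
  (V=0, X=0, Y=1, U=3, Z=1, W=0) weight 1/1890
  (V=0, X=0, Y=1, U=3, Z=1, W=1) weight 2/945
  (V=0, X=0, Y=1, U=3, Z=1, W=2) weight 1/945
  (V=0, X=0, Y=1, U=4, Z=1, W=0) weight 1/1890
  (V=0, X=0, Y=1, U=4, Z=1, W=1) weight 2/945
  (V=0, X=0, Y=2, U=2, Z=0, W=0) weight 1/1890
  … 135 more
Group by Y:
  weight(Y=1) = 13/70
  weight(Y=2) = 31/210
Total weight = 13/70 + 31/210 = 1/3
P(Y=1 | obs) = 13/70 / 1/3 = 39/70
P(Y=2 | obs) = 31/210 / 1/3 = 31/70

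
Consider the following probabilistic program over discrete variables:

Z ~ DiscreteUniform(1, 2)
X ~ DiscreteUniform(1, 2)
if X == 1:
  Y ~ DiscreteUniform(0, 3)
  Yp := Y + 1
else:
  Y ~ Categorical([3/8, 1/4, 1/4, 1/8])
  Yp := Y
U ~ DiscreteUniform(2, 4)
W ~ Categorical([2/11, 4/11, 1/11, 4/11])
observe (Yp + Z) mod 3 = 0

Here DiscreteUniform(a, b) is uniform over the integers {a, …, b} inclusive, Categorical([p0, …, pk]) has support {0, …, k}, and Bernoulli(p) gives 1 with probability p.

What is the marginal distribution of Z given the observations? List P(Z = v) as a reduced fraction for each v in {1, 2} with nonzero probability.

P(Z=1) = 2/5, P(Z=2) = 3/5

Enumerate traces; 60 have nonzero weight after conditioning:
  (Z=1, X=1, Y=1, U=2, W=0) weight 1/264
  (Z=1, X=1, Y=1, U=2, W=1) weight 1/132
  (Z=1, X=1, Y=1, U=2, W=2) weight 1/528
  (Z=1, X=1, Y=1, U=2, W=3) weight 1/132
  (Z=1, X=1, Y=1, U=3, W=0) weight 1/264
  (Z=1, X=1, Y=1, U=3, W=1) weight 1/132
  (Z=1, X=1, Y=1, U=3, W=2) weight 1/528
  (Z=1, X=1, Y=1, U=3, W=3) weight 1/132
  (Z=2, X=1, Y=0, U=2, W=0) weight 1/264
  … 51 more
Group by Z:
  weight(Z=1) = 1/8
  weight(Z=2) = 3/16
Total weight = 1/8 + 3/16 = 5/16
P(Z=1 | obs) = 1/8 / 5/16 = 2/5
P(Z=2 | obs) = 3/16 / 5/16 = 3/5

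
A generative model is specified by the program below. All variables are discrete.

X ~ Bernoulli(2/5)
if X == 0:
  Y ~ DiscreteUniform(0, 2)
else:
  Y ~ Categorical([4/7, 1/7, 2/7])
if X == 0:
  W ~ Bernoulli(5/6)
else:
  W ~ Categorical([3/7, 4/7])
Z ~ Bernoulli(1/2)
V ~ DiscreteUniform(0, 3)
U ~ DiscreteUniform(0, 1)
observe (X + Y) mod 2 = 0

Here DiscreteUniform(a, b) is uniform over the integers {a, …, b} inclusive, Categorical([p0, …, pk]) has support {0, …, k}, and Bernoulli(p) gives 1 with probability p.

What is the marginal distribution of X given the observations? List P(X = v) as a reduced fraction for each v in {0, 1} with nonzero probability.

P(X=0) = 7/8, P(X=1) = 1/8

Enumerate traces; 96 have nonzero weight after conditioning:
  (X=0, Y=0, W=0, Z=0, V=0, U=0) weight 1/480
  (X=0, Y=0, W=0, Z=0, V=0, U=1) weight 1/480
  (X=0, Y=0, W=0, Z=0, V=1, U=0) weight 1/480
  (X=0, Y=0, W=0, Z=0, V=1, U=1) weight 1/480
  (X=0, Y=0, W=0, Z=0, V=2, U=0) weight 1/480
  (X=0, Y=0, W=0, Z=0, V=2, U=1) weight 1/480
  (X=0, Y=0, W=0, Z=0, V=3, U=0) weight 1/480
  (X=0, Y=0, W=0, Z=0, V=3, U=1) weight 1/480
  (X=1, Y=1, W=0, Z=0, V=0, U=0) weight 3/1960
  … 87 more
Group by X:
  weight(X=0) = 2/5
  weight(X=1) = 2/35
Total weight = 2/5 + 2/35 = 16/35
P(X=0 | obs) = 2/5 / 16/35 = 7/8
P(X=1 | obs) = 2/35 / 16/35 = 1/8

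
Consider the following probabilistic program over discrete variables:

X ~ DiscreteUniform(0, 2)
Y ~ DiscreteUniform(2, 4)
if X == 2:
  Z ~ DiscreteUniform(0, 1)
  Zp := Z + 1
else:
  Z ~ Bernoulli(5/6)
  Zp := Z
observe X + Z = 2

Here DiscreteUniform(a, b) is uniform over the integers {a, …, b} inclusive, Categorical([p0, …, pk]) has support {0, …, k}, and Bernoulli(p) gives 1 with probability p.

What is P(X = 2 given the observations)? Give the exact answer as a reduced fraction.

Enumerate traces; 6 have nonzero weight after conditioning:
  (X=1, Y=2, Z=1) weight 5/54
  (X=1, Y=3, Z=1) weight 5/54
  (X=1, Y=4, Z=1) weight 5/54
  (X=2, Y=2, Z=0) weight 1/18
  (X=2, Y=3, Z=0) weight 1/18
  (X=2, Y=4, Z=0) weight 1/18
Group by X:
  weight(X=1) = 5/18
  weight(X=2) = 1/6
Total weight = 5/18 + 1/6 = 4/9
P(X=1 | obs) = 5/18 / 4/9 = 5/8
P(X=2 | obs) = 1/6 / 4/9 = 3/8

P(X = 2 | obs) = 3/8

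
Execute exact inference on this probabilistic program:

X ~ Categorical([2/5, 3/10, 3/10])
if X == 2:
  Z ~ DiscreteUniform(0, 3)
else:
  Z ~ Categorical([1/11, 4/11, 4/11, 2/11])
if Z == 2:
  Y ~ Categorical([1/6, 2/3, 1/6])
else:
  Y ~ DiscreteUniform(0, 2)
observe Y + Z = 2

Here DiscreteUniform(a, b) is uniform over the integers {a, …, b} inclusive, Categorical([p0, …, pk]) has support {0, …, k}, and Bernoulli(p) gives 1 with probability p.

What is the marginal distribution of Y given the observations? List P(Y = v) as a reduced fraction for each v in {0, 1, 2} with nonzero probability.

Enumerate traces; 9 have nonzero weight after conditioning:
  (X=0, Z=0, Y=2) weight 2/165
  (X=0, Z=1, Y=1) weight 8/165
  (X=0, Z=2, Y=0) weight 4/165
  (X=1, Z=0, Y=2) weight 1/110
  (X=1, Z=1, Y=1) weight 2/55
  (X=1, Z=2, Y=0) weight 1/55
  (X=2, Z=0, Y=2) weight 1/40
  (X=2, Z=1, Y=1) weight 1/40
  … 1 more
Group by Y:
  weight(Y=0) = 29/528
  weight(Y=1) = 29/264
  weight(Y=2) = 61/1320
Total weight = 29/528 + 29/264 + 61/1320 = 557/2640
P(Y=0 | obs) = 29/528 / 557/2640 = 145/557
P(Y=1 | obs) = 29/264 / 557/2640 = 290/557
P(Y=2 | obs) = 61/1320 / 557/2640 = 122/557

P(Y=0) = 145/557, P(Y=1) = 290/557, P(Y=2) = 122/557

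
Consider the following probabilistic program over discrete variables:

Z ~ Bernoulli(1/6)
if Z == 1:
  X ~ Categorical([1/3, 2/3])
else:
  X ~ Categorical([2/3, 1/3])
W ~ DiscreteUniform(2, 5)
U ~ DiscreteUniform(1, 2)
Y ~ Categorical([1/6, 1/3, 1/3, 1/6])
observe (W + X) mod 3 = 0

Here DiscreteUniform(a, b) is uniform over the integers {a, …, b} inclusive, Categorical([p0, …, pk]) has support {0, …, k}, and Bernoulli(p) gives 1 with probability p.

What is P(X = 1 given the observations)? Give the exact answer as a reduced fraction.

Enumerate traces; 48 have nonzero weight after conditioning:
  (Z=0, X=0, W=3, U=1, Y=0) weight 5/432
  (Z=0, X=0, W=3, U=1, Y=1) weight 5/216
  (Z=0, X=0, W=3, U=1, Y=2) weight 5/216
  (Z=0, X=0, W=3, U=1, Y=3) weight 5/432
  (Z=0, X=0, W=3, U=2, Y=0) weight 5/432
  (Z=0, X=0, W=3, U=2, Y=1) weight 5/216
  (Z=0, X=0, W=3, U=2, Y=2) weight 5/216
  (Z=0, X=0, W=3, U=2, Y=3) weight 5/432
  (Z=0, X=1, W=2, U=1, Y=0) weight 5/864
  … 39 more
Group by X:
  weight(X=0) = 11/72
  weight(X=1) = 7/36
Total weight = 11/72 + 7/36 = 25/72
P(X=0 | obs) = 11/72 / 25/72 = 11/25
P(X=1 | obs) = 7/36 / 25/72 = 14/25

P(X = 1 | obs) = 14/25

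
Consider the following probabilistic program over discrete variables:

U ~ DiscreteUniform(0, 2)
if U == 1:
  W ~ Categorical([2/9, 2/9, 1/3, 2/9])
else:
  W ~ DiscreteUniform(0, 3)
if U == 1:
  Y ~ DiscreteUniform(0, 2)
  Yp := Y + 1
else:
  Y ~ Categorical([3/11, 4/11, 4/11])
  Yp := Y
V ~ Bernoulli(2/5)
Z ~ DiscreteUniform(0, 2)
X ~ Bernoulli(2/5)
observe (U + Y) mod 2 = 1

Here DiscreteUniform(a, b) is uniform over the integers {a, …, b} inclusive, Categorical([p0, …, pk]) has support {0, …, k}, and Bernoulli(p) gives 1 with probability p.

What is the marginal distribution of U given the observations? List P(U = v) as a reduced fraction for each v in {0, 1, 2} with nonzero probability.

P(U=0) = 6/23, P(U=1) = 11/23, P(U=2) = 6/23

Enumerate traces; 192 have nonzero weight after conditioning:
  (U=0, W=0, Y=1, V=0, Z=0, X=0) weight 1/275
  (U=0, W=0, Y=1, V=0, Z=0, X=1) weight 2/825
  (U=0, W=0, Y=1, V=0, Z=1, X=0) weight 1/275
  (U=0, W=0, Y=1, V=0, Z=1, X=1) weight 2/825
  (U=0, W=0, Y=1, V=0, Z=2, X=0) weight 1/275
  (U=0, W=0, Y=1, V=0, Z=2, X=1) weight 2/825
  (U=0, W=0, Y=1, V=1, Z=0, X=0) weight 2/825
  (U=0, W=0, Y=1, V=1, Z=0, X=1) weight 4/2475
  (U=1, W=0, Y=0, V=0, Z=0, X=0) weight 2/675
  (U=2, W=0, Y=1, V=0, Z=0, X=0) weight 1/275
  … 182 more
Group by U:
  weight(U=0) = 4/33
  weight(U=1) = 2/9
  weight(U=2) = 4/33
Total weight = 4/33 + 2/9 + 4/33 = 46/99
P(U=0 | obs) = 4/33 / 46/99 = 6/23
P(U=1 | obs) = 2/9 / 46/99 = 11/23
P(U=2 | obs) = 4/33 / 46/99 = 6/23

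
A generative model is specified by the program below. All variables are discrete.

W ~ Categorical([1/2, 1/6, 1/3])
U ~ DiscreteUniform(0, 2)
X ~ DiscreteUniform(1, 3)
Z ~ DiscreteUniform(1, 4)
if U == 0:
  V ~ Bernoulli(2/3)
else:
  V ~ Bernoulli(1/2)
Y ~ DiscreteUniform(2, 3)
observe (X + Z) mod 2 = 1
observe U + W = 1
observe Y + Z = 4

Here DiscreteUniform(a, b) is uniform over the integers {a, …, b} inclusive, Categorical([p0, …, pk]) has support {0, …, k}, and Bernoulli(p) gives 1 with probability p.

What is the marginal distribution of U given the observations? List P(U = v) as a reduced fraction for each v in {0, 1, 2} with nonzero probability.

P(U=0) = 1/4, P(U=1) = 3/4

Enumerate traces; 12 have nonzero weight after conditioning:
  (W=0, U=1, X=1, Z=2, V=0, Y=2) weight 1/288
  (W=0, U=1, X=1, Z=2, V=1, Y=2) weight 1/288
  (W=0, U=1, X=2, Z=1, V=0, Y=3) weight 1/288
  (W=0, U=1, X=2, Z=1, V=1, Y=3) weight 1/288
  (W=0, U=1, X=3, Z=2, V=0, Y=2) weight 1/288
  (W=0, U=1, X=3, Z=2, V=1, Y=2) weight 1/288
  (W=1, U=0, X=1, Z=2, V=0, Y=2) weight 1/1296
  (W=1, U=0, X=1, Z=2, V=1, Y=2) weight 1/648
  … 4 more
Group by U:
  weight(U=0) = 1/144
  weight(U=1) = 1/48
Total weight = 1/144 + 1/48 = 1/36
P(U=0 | obs) = 1/144 / 1/36 = 1/4
P(U=1 | obs) = 1/48 / 1/36 = 3/4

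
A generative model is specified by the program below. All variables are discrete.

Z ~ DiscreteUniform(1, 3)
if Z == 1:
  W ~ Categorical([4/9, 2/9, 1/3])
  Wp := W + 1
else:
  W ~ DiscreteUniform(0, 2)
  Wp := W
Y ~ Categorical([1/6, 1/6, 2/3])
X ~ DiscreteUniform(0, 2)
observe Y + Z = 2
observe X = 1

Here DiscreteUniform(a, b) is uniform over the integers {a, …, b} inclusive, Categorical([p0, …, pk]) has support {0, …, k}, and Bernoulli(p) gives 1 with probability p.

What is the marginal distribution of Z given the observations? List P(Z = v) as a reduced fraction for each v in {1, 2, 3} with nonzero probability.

P(Z=1) = 1/2, P(Z=2) = 1/2

Enumerate traces; 6 have nonzero weight after conditioning:
  (Z=1, W=0, Y=1, X=1) weight 2/243
  (Z=1, W=1, Y=1, X=1) weight 1/243
  (Z=1, W=2, Y=1, X=1) weight 1/162
  (Z=2, W=0, Y=0, X=1) weight 1/162
  (Z=2, W=1, Y=0, X=1) weight 1/162
  (Z=2, W=2, Y=0, X=1) weight 1/162
Group by Z:
  weight(Z=1) = 1/54
  weight(Z=2) = 1/54
Total weight = 1/54 + 1/54 = 1/27
P(Z=1 | obs) = 1/54 / 1/27 = 1/2
P(Z=2 | obs) = 1/54 / 1/27 = 1/2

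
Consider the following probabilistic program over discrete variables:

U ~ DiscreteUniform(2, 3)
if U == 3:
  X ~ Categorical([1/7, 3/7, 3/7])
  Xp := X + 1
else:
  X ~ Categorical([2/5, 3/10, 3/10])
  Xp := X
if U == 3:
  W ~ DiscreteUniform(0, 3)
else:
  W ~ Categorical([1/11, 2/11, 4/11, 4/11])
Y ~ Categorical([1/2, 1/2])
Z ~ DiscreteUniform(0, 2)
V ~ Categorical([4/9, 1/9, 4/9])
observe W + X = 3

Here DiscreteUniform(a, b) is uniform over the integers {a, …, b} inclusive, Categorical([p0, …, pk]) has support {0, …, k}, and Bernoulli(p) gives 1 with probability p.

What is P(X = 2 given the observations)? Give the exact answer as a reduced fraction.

Enumerate traces; 108 have nonzero weight after conditioning:
  (U=2, X=0, W=3, Y=0, Z=0, V=0) weight 8/1485
  (U=2, X=0, W=3, Y=0, Z=0, V=1) weight 2/1485
  (U=2, X=0, W=3, Y=0, Z=0, V=2) weight 8/1485
  (U=2, X=0, W=3, Y=0, Z=1, V=0) weight 8/1485
  (U=2, X=0, W=3, Y=0, Z=1, V=1) weight 2/1485
  (U=2, X=0, W=3, Y=0, Z=1, V=2) weight 8/1485
  (U=2, X=0, W=3, Y=0, Z=2, V=0) weight 8/1485
  (U=2, X=0, W=3, Y=0, Z=2, V=1) weight 2/1485
  (U=2, X=1, W=2, Y=0, Z=0, V=0) weight 2/495
  (U=2, X=2, W=1, Y=0, Z=0, V=0) weight 1/495
  … 98 more
Group by X:
  weight(X=0) = 279/3080
  weight(X=1) = 333/3080
  weight(X=2) = 249/3080
Total weight = 279/3080 + 333/3080 + 249/3080 = 123/440
P(X=0 | obs) = 279/3080 / 123/440 = 93/287
P(X=1 | obs) = 333/3080 / 123/440 = 111/287
P(X=2 | obs) = 249/3080 / 123/440 = 83/287

P(X = 2 | obs) = 83/287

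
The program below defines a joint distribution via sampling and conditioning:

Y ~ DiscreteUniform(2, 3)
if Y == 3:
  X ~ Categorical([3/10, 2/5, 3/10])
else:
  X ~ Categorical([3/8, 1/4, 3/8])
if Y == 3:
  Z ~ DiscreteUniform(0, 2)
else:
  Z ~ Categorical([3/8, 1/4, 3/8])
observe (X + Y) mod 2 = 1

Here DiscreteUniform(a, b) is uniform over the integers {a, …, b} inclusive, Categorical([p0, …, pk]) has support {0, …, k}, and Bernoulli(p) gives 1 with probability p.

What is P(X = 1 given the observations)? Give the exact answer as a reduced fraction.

P(X = 1 | obs) = 5/17

Enumerate traces; 9 have nonzero weight after conditioning:
  (Y=2, X=1, Z=0) weight 3/64
  (Y=2, X=1, Z=1) weight 1/32
  (Y=2, X=1, Z=2) weight 3/64
  (Y=3, X=0, Z=0) weight 1/20
  (Y=3, X=0, Z=1) weight 1/20
  (Y=3, X=0, Z=2) weight 1/20
  (Y=3, X=2, Z=0) weight 1/20
  (Y=3, X=2, Z=1) weight 1/20
  … 1 more
Group by X:
  weight(X=0) = 3/20
  weight(X=1) = 1/8
  weight(X=2) = 3/20
Total weight = 3/20 + 1/8 + 3/20 = 17/40
P(X=0 | obs) = 3/20 / 17/40 = 6/17
P(X=1 | obs) = 1/8 / 17/40 = 5/17
P(X=2 | obs) = 3/20 / 17/40 = 6/17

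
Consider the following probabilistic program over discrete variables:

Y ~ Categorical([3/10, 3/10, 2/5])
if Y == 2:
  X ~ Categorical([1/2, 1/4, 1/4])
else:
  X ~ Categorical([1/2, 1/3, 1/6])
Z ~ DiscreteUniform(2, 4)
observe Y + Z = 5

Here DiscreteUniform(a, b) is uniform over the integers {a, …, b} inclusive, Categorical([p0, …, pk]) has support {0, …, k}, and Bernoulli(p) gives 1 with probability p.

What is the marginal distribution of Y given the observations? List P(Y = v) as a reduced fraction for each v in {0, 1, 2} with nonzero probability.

P(Y=1) = 3/7, P(Y=2) = 4/7

Enumerate traces; 6 have nonzero weight after conditioning:
  (Y=1, X=0, Z=4) weight 1/20
  (Y=1, X=1, Z=4) weight 1/30
  (Y=1, X=2, Z=4) weight 1/60
  (Y=2, X=0, Z=3) weight 1/15
  (Y=2, X=1, Z=3) weight 1/30
  (Y=2, X=2, Z=3) weight 1/30
Group by Y:
  weight(Y=1) = 1/10
  weight(Y=2) = 2/15
Total weight = 1/10 + 2/15 = 7/30
P(Y=1 | obs) = 1/10 / 7/30 = 3/7
P(Y=2 | obs) = 2/15 / 7/30 = 4/7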